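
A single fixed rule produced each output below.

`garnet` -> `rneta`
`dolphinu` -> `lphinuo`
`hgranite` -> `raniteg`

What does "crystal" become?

Looking at the pairs, the operation is to delete the first character, then move the first character to the end.
On "crystal" that produces "ystalr".
(Check on "garnet": → "arnet" → "rneta" ✓)

ystalr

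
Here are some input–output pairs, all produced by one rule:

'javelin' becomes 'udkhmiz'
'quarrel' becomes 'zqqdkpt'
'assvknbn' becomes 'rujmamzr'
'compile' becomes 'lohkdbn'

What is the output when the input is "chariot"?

The transformation: shift every letter 1 place backward in the alphabet (wrapping around), then move the first 2 characters to the end (rotate left by 2).
So "chariot" becomes "zqhnsbg".

zqhnsbg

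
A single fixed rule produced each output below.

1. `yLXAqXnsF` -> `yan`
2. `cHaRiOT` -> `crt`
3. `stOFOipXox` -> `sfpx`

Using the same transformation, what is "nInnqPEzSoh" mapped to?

nneo

In each case the input is transformed by: keep one character in every 3, starting at position 1 (positions 1st, 4th, 7th, ...), then convert every letter to lowercase.
"nInnqPEzSoh" → "nnEo" → "nneo".
(Check on "cHaRiOT": → "cRT" → "crt" ✓)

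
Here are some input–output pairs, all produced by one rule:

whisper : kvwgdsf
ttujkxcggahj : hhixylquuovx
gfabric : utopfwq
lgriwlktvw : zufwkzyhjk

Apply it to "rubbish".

fippwgv

What's happening: shift every letter 12 places backward in the alphabet (wrapping around).
On "rubbish" that produces "fippwgv".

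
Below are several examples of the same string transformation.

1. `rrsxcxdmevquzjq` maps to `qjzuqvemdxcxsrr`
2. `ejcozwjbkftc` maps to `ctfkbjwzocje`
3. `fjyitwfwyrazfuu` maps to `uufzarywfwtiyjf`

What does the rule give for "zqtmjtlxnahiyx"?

The pattern: reverse the string.
Doing the same to "zqtmjtlxnahiyx": "xyihanxltjmtqz".

xyihanxltjmtqz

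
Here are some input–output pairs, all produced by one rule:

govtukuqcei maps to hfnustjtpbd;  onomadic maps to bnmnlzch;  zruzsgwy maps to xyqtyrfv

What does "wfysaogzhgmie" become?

dvexrznfygflh

Looking at the pairs, the operation is to shift every letter 1 place backward in the alphabet (wrapping around), then move the last character to the front.
On "wfysaogzhgmie": the first step gives "vexrznfygflhd", and the second then gives "dvexrznfygflh".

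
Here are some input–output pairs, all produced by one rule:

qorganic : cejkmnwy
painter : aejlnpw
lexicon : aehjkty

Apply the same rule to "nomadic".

eijkwyz

The transformation: shift every letter 4 places backward in the alphabet (wrapping around), then sort the characters into alphabetical order.
Starting from "nomadic": after the first operation, "jkiwzey"; after the second, "eijkwyz".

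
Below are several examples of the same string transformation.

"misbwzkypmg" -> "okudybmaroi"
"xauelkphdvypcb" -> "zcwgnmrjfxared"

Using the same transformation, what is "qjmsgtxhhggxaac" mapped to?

In each case the input is transformed by: shift every letter 2 places forward in the alphabet (wrapping around).
Applying that to "qjmsgtxhhggxaac" gives "slouivzjjiizcce".

slouivzjjiizcce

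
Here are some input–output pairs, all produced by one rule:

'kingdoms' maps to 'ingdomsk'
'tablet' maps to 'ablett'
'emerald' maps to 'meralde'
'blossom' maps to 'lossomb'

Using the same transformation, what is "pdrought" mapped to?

Rule — move the first character to the end.
For "pdrought" the result is "droughtp".

droughtp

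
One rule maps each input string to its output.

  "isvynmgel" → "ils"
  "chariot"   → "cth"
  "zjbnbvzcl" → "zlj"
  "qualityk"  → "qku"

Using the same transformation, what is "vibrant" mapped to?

vti

The rule is to take characters alternately from the front and the back (1st, last, 2nd, 2nd-last, ...), then keep only the first 3 characters.
Applying both steps to "vibrant": "vtinbar", then "vti".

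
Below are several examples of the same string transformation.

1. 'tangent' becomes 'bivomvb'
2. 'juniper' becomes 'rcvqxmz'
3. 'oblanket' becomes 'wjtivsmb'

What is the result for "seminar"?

Each output is the input with this applied: shift every letter 8 places forward in the alphabet (wrapping around).
So "seminar" becomes "amuqviz".

amuqviz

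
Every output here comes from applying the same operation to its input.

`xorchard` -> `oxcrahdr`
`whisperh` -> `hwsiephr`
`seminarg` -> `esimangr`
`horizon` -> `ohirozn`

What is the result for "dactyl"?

adtcly

The pattern: swap each adjacent pair of characters (1↔2, 3↔4, ...).
Applying that to "dactyl" gives "adtcly".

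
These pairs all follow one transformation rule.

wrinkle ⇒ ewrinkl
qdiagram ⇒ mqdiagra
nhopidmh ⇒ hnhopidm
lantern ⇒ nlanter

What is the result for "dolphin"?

ndolphi

The pattern: move the last character to the front.
For "dolphin" the result is "ndolphi".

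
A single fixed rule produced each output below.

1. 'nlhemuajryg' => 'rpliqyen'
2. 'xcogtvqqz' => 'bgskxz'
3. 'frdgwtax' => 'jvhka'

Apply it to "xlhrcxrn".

Each output is the input with this applied: delete the last 3 characters, then shift every letter 4 places forward in the alphabet (wrapping around).
For "xlhrcxrn", step one produces "xlhrc"; step two turns that into "bplvg".
(Check on "xcogtvqqz": → "xcogtv" → "bgskxz" ✓)

bplvg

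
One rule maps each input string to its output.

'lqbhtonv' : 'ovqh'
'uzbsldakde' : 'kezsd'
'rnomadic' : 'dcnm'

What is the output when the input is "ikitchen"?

hnkt

In each case the input is transformed by: move the last 3 characters to the front (rotate right by 3), then keep every other character starting from the first (positions 1st, 3rd, 5th, ...).
Working it through for "ikitchen": intermediate "henikitc", final "hnkt".
(Check on "lqbhtonv": → "onvlqbht" → "ovqh" ✓)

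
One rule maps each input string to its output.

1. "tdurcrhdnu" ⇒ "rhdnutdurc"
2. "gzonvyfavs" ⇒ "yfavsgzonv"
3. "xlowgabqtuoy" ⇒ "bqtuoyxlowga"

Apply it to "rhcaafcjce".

Looking at the pairs, the operation is to swap the front and back halves of the string.
On "rhcaafcjce" that produces "fcjcerhcaa".

fcjcerhcaa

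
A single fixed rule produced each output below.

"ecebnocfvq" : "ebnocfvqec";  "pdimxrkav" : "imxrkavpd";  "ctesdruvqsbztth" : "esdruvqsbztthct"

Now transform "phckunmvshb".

Each output is the input with this applied: move the first 2 characters to the end (rotate left by 2).
"phckunmvshb" → "ckunmvshbph".

ckunmvshbph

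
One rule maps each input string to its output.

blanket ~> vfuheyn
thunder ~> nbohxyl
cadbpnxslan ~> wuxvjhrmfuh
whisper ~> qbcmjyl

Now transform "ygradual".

saluxouf

Rule — shift every letter 6 places backward in the alphabet (wrapping around).
So "ygradual" becomes "saluxouf".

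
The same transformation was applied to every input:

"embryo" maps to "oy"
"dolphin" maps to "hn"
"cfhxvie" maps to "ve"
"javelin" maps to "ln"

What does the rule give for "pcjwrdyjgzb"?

gb

The pattern: swap each adjacent pair of characters (1↔2, 3↔4, ...), then keep only the last 2 characters.
Applying both steps to "pcjwrdyjgzb": "cpwjdrjyzgb", then "gb".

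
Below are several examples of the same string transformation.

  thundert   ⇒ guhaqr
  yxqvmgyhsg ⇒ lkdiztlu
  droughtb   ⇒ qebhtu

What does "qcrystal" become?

The transformation: delete the last 2 characters, then shift every letter 13 places forward in the alphabet (wrapping around) — i.e. ROT13.
Starting from "qcrystal": after the first operation, "qcryst"; after the second, "dpelfg".
(Check on "yxqvmgyhsg": → "yxqvmgyh" → "lkdiztlu" ✓)

dpelfg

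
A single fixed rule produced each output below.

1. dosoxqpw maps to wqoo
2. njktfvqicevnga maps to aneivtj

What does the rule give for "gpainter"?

Each output is the input with this applied: reverse the string, then keep every other character starting from the first (positions 1st, 3rd, 5th, ...).
Starting from "gpainter": after the first operation, "retniapg"; after the second, "rtip".
(Check on "dosoxqpw": → "wpqxosod" → "wqoo" ✓)

rtip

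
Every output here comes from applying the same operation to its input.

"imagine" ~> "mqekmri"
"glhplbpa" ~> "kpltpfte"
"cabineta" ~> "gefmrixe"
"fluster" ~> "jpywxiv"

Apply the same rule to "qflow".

The rule is to shift every letter 4 places forward in the alphabet (wrapping around).
Applying that to "qflow" gives "ujpsa".

ujpsa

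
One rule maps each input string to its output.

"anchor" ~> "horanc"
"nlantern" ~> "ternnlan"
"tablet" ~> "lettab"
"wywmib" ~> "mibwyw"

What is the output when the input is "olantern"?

ternolan

Rule — swap the front and back halves of the string.
For "olantern" the result is "ternolan".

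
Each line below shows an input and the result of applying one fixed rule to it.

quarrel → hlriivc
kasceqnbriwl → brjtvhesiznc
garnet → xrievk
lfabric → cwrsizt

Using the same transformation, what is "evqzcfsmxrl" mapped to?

Rule — shift every letter 9 places backward in the alphabet (wrapping around).
"evqzcfsmxrl" → "vmhqtwjdoic".

vmhqtwjdoic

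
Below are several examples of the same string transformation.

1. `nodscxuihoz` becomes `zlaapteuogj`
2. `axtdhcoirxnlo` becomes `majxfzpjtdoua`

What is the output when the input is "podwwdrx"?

What's happening: shift every letter 12 places forward in the alphabet (wrapping around), then take characters alternately from the front and the back (1st, last, 2nd, 2nd-last, ...).
"podwwdrx" → "bjadppii".

bjadppii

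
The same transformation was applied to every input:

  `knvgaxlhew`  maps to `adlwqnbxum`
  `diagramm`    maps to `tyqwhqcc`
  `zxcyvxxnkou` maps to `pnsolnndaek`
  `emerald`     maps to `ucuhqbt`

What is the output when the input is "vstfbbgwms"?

What's happening: shift every letter 10 places backward in the alphabet (wrapping around).
So "vstfbbgwms" becomes "lijvrrwmci".

lijvrrwmci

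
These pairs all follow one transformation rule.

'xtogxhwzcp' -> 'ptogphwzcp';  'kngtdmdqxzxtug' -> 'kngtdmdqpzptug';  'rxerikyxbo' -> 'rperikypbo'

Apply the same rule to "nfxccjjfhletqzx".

nfpccjjfhletqzp

Each output is the input with this applied: replace every "x" with "p".
Applying that to "nfxccjjfhletqzx" gives "nfpccjjfhletqzp".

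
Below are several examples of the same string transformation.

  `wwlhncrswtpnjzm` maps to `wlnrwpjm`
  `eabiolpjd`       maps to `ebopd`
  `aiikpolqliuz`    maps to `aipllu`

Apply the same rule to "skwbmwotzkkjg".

swmozkg

Rule — keep every other character starting from the first (positions 1st, 3rd, 5th, ...).
For "skwbmwotzkkjg" the result is "swmozkg".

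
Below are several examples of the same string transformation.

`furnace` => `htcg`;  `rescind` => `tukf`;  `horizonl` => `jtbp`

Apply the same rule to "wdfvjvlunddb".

In each case the input is transformed by: keep every other character starting from the first (positions 1st, 3rd, 5th, ...), then shift every letter 2 places forward in the alphabet (wrapping around).
Applying both steps to "wdfvjvlunddb": "wfjlnd", then "yhlnpf".

yhlnpf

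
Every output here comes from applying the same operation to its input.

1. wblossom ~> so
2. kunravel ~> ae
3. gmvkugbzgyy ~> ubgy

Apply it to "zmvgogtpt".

ott

Looking at the pairs, the operation is to keep every other character starting from the first (positions 1st, 3rd, 5th, ...), then delete the first 2 characters.
On "zmvgogtpt": the first step gives "zvott", and the second then gives "ott".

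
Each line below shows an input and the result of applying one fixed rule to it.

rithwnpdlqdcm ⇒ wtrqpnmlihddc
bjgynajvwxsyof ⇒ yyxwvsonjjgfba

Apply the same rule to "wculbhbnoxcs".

xwusonlhccbb

In each case the input is transformed by: sort the characters into reverse alphabetical order.
For "wculbhbnoxcs" the result is "xwusonlhccbb".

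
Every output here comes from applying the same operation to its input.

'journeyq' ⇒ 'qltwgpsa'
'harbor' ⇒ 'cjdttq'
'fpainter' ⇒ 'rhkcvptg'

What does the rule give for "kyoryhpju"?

amtqjalrw

Rule — shift every letter 2 places forward in the alphabet (wrapping around), then swap each adjacent pair of characters (1↔2, 3↔4, ...).
Starting from "kyoryhpju": after the first operation, "maqtajrlw"; after the second, "amtqjalrw".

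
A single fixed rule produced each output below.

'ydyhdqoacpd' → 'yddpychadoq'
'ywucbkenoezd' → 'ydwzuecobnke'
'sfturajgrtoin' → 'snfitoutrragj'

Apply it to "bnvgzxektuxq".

Each output is the input with this applied: take characters alternately from the front and the back (1st, last, 2nd, 2nd-last, ...).
Doing the same to "bnvgzxektuxq": "bqnxvugtzkxe".

bqnxvugtzkxe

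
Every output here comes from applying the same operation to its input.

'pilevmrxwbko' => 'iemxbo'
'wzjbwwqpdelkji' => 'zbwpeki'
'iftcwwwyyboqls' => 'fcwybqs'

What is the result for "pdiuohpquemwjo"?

duhqewo

The pattern: keep every other character starting from the second (positions 2nd, 4th, 6th, ...).
Applying that to "pdiuohpquemwjo" gives "duhqewo".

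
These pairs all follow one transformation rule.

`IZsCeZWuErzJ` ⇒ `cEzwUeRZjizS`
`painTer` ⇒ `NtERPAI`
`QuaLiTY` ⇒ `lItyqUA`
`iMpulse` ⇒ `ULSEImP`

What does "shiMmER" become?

The pattern: move the first 3 characters to the end (rotate left by 3), then flip the case of every letter.
On "shiMmER": the first step gives "MmERshi", and the second then gives "mMerSHI".

mMerSHI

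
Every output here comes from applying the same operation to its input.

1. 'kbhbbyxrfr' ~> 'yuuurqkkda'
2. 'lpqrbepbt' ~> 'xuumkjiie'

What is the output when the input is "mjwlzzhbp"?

usspifeca

Looking at the pairs, the operation is to shift every letter 7 places backward in the alphabet (wrapping around), then sort the characters into reverse alphabetical order.
For "mjwlzzhbp", step one produces "fcpessaui"; step two turns that into "usspifeca".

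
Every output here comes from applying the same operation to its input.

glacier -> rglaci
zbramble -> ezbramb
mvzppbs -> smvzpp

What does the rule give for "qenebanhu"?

Rule — move the last character to the front, then delete the last character.
For "qenebanhu", step one produces "uqenebanh"; step two turns that into "uqeneban".

uqeneban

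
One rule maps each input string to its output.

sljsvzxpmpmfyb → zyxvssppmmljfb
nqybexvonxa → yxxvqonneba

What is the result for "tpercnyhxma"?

yxtrpnmheca

Rule — sort the characters into reverse alphabetical order.
On "tpercnyhxma" that produces "yxtrpnmheca".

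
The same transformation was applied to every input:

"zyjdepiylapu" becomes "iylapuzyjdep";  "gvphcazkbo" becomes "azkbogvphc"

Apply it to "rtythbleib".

bleibrtyth

The rule is to swap the front and back halves of the string.
On "rtythbleib" that produces "bleibrtyth".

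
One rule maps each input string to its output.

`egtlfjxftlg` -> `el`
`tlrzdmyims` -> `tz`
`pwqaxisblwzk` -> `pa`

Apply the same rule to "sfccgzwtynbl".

sc

In each case the input is transformed by: keep one character in every 3, starting at position 1 (positions 1st, 4th, 7th, ...), then delete the last 2 characters.
On "sfccgzwtynbl": the first step gives "scwn", and the second then gives "sc".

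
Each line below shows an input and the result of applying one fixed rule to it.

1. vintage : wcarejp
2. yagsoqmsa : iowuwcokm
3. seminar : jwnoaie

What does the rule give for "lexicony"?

kjuhatey

Rule — move the last 3 characters to the front (rotate right by 3), then shift every letter 4 places backward in the alphabet (wrapping around).
Doing the same to "lexicony": "kjuhatey".
(Check on "yagsoqmsa": → "msayagsoq" → "iowuwcokm" ✓)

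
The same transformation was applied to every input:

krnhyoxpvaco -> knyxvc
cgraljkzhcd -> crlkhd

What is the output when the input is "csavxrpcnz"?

The pattern: keep every other character starting from the first (positions 1st, 3rd, 5th, ...).
For "csavxrpcnz" the result is "caxpn".

caxpn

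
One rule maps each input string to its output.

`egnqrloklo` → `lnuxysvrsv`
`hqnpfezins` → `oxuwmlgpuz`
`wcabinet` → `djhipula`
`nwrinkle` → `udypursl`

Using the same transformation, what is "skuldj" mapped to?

zrbskq

In each case the input is transformed by: shift every letter 7 places forward in the alphabet (wrapping around).
For "skuldj" the result is "zrbskq".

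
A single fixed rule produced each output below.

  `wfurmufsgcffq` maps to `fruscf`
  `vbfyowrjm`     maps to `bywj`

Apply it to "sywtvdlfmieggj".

ytdfigj

The transformation: keep every other character starting from the second (positions 2nd, 4th, 6th, ...).
Doing the same to "sywtvdlfmieggj": "ytdfigj".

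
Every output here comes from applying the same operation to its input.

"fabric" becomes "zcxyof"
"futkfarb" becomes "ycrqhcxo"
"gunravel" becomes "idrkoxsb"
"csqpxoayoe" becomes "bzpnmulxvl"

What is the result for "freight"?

qcobfde

Each output is the input with this applied: shift every letter 3 places backward in the alphabet (wrapping around), then move the last character to the front.
For "freight", step one produces "cobfdeq"; step two turns that into "qcobfde".
(Check on "fabric": → "cxyofz" → "zcxyof" ✓)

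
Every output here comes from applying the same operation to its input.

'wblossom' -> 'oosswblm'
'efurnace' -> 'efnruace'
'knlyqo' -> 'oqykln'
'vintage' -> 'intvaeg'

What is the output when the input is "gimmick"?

Rule — sort the characters into alphabetical order, then move the first 3 characters to the end (rotate left by 3).
For "gimmick", step one produces "cgiikmm"; step two turns that into "ikmmcgi".

ikmmcgi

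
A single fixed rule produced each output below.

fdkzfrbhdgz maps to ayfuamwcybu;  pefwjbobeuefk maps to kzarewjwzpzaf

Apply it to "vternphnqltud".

Looking at the pairs, the operation is to shift every letter 5 places backward in the alphabet (wrapping around).
On "vternphnqltud" that produces "qozmikcilgopy".

qozmikcilgopy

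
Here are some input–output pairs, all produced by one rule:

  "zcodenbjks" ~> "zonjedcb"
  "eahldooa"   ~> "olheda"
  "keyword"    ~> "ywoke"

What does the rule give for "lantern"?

tnlea

The transformation: delete the last 2 characters, then sort the characters into reverse alphabetical order.
On "lantern" that produces "tnlea".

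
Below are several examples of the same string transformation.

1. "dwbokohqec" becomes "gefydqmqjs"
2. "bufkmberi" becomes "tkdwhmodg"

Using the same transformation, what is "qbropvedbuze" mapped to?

bgsdtqrxgfdw

Each output is the input with this applied: move the last 2 characters to the front (rotate right by 2), then shift every letter 2 places forward in the alphabet (wrapping around).
"qbropvedbuze" → "zeqbropvedbu" → "bgsdtqrxgfdw".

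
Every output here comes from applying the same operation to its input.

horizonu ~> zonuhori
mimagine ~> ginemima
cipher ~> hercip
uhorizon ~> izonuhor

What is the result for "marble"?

Each output is the input with this applied: swap the front and back halves of the string.
For "marble" the result is "blemar".

blemar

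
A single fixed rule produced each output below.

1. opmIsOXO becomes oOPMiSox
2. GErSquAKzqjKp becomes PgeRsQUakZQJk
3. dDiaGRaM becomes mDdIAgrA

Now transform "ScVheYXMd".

DsCvHEyxm

The rule is to flip the case of every letter, then move the last character to the front.
Working it through for "ScVheYXMd": intermediate "sCvHEyxmD", final "DsCvHEyxm".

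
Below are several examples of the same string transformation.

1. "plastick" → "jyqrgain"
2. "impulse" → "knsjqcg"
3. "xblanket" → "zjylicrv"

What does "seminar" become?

ckglypq

The transformation: shift every letter 2 places backward in the alphabet (wrapping around), then move the first character to the end.
For "seminar" the result is "ckglypq".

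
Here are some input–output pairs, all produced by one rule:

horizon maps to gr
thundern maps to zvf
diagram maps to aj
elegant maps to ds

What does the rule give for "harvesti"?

swa

The rule is to shift every letter 8 places backward in the alphabet (wrapping around), then keep one character in every 3, starting at position 2 (positions 2nd, 5th, 8th, ...).
Starting from "harvesti": after the first operation, "zsjnwkla"; after the second, "swa".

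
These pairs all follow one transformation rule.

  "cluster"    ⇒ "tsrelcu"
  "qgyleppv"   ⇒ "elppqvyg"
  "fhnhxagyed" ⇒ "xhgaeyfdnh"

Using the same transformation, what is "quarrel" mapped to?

rrleuqa

Rule — move the first 3 characters to the end (rotate left by 3), then swap each adjacent pair of characters (1↔2, 3↔4, ...).
Working it through for "quarrel": intermediate "rrelqua", final "rrleuqa".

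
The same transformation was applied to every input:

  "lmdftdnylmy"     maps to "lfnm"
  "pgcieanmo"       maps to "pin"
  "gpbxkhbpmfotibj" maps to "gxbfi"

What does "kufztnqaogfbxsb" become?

kzqgx

The pattern: keep one character in every 3, starting at position 1 (positions 1st, 4th, 7th, ...).
For "kufztnqaogfbxsb" the result is "kzqgx".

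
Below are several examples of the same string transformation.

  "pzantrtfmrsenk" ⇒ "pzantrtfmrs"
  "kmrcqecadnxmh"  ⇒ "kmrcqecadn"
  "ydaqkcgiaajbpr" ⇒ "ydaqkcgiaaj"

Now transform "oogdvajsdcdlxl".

oogdvajsdcd

The rule is to delete the last 3 characters.
Applying that to "oogdvajsdcdlxl" gives "oogdvajsdcd".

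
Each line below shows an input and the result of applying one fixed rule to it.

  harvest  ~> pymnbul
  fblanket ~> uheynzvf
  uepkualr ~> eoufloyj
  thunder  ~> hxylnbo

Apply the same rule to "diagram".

Each output is the input with this applied: move the first 3 characters to the end (rotate left by 3), then shift every letter 6 places backward in the alphabet (wrapping around).
For "diagram", step one produces "gramdia"; step two turns that into "alugxcu".

alugxcu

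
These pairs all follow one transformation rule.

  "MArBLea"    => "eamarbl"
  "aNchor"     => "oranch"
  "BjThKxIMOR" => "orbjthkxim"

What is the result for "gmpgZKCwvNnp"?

npgmpgzkcwvn

The pattern: move the last 2 characters to the front (rotate right by 2), then convert every letter to lowercase.
"gmpgZKCwvNnp" → "npgmpgzkcwvn".
(Check on "aNchor": → "oraNch" → "oranch" ✓)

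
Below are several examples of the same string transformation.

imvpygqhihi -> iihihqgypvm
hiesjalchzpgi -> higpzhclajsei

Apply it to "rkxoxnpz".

Rule — move the first character to the end, then reverse the string.
Starting from "rkxoxnpz": after the first operation, "kxoxnpzr"; after the second, "rzpnxoxk".

rzpnxoxk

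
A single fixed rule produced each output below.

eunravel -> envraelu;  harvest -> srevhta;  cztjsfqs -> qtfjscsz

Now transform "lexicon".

The rule is to take characters alternately from the front and the back (1st, last, 2nd, 2nd-last, ...), then move the first 3 characters to the end (rotate left by 3).
"lexicon" → "oxcilne".
(Check on "cztjsfqs": → "cszqtfjs" → "qtfjscsz" ✓)

oxcilne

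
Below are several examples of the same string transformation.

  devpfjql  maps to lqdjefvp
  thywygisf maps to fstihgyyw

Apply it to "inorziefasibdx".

Looking at the pairs, the operation is to move the last character to the front, then take characters alternately from the front and the back (1st, last, 2nd, 2nd-last, ...).
For "inorziefasibdx", step one produces "xinorziefasibd"; step two turns that into "xdibniosrazfie".
(Check on "devpfjql": → "ldevpfjq" → "lqdjefvp" ✓)

xdibniosrazfie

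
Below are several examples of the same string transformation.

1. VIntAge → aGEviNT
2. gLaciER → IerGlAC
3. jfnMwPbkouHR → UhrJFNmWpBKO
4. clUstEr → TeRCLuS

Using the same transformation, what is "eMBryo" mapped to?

The transformation: move the last 3 characters to the front (rotate right by 3), then flip the case of every letter.
Applying both steps to "eMBryo": "ryoeMB", then "RYOEmb".

RYOEmb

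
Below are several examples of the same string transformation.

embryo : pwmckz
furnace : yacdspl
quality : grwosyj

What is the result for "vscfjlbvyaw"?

Each output is the input with this applied: move the last 3 characters to the front (rotate right by 3), then shift every letter 2 places backward in the alphabet (wrapping around).
For "vscfjlbvyaw", step one produces "yawvscfjlbv"; step two turns that into "wyutqadhjzt".
(Check on "quality": → "ityqual" → "grwosyj" ✓)

wyutqadhjzt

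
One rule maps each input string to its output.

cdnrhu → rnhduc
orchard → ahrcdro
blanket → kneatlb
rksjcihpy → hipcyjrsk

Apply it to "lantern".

What's happening: move the last 3 characters to the front (rotate right by 3), then take characters alternately from the front and the back (1st, last, 2nd, 2nd-last, ...).
For "lantern", step one produces "ernlant"; step two turns that into "etrnnal".

etrnnal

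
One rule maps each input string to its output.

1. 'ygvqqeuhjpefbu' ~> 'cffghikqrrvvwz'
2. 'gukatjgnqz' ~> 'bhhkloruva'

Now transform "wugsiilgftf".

gghhjjmtuvx

In each case the input is transformed by: sort the characters into alphabetical order, then shift every letter 1 place forward in the alphabet (wrapping around).
Applying both steps to "wugsiilgftf": "ffggiilstuw", then "gghhjjmtuvx".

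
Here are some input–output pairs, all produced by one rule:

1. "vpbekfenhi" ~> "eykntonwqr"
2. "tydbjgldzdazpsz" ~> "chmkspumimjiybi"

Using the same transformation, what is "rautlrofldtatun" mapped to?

The rule is to shift every letter 9 places forward in the alphabet (wrapping around).
On "rautlrofldtatun" that produces "ajdcuaxoumcjcdw".

ajdcuaxoumcjcdw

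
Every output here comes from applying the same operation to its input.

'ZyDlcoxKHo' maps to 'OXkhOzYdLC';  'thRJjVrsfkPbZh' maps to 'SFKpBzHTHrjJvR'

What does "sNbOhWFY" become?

What's happening: flip the case of every letter, then swap the front and back halves of the string.
Working it through for "sNbOhWFY": intermediate "SnBoHwfy", final "HwfySnBo".
(Check on "thRJjVrsfkPbZh": → "THrjJvRSFKpBzH" → "SFKpBzHTHrjJvR" ✓)

HwfySnBo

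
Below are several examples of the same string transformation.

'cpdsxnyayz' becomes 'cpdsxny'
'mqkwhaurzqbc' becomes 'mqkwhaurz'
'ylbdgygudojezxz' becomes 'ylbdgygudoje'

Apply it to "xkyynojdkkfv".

xkyynojdk

The transformation: delete the last 3 characters.
So "xkyynojdkkfv" becomes "xkyynojdk".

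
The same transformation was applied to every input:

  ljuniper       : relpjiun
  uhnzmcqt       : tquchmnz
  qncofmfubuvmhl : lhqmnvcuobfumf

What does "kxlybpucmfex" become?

xekfxmlcyubp

Rule — move the last character to the front, then take characters alternately from the front and the back (1st, last, 2nd, 2nd-last, ...).
Applying both steps to "kxlybpucmfex": "xkxlybpucmfe", then "xekfxmlcyubp".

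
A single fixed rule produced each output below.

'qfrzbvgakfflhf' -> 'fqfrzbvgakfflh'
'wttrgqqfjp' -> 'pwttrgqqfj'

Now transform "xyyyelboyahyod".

dxyyyelboyahyo

The rule is to move the last character to the front.
"xyyyelboyahyod" → "dxyyyelboyahyo".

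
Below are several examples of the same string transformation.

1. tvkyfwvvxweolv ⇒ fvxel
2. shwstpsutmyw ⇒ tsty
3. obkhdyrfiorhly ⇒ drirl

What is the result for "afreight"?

The transformation: delete the first 3 characters, then keep every other character starting from the second (positions 2nd, 4th, 6th, ...).
Applying both steps to "afreight": "eight", then "ih".

ih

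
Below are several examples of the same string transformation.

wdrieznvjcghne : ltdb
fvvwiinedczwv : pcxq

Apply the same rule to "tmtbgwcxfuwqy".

nqzk

The rule is to keep one character in every 3, starting at position 3 (positions 3rd, 6th, 9th, ...), then shift every letter 6 places backward in the alphabet (wrapping around).
Applying both steps to "tmtbgwcxfuwqy": "twfq", then "nqzk".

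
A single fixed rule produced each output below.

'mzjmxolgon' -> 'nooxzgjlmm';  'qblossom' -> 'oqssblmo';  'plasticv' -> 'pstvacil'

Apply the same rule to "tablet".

The transformation: sort the characters into alphabetical order, then swap the front and back halves of the string.
Doing the same to "tablet": "lttabe".

lttabe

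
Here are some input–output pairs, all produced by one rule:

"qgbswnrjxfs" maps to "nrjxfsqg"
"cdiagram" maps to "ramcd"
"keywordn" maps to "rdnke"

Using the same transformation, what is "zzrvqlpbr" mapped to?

The transformation: move the first 2 characters to the end (rotate left by 2), then delete the first 3 characters.
Working it through for "zzrvqlpbr": intermediate "rvqlpbrzz", final "lpbrzz".

lpbrzz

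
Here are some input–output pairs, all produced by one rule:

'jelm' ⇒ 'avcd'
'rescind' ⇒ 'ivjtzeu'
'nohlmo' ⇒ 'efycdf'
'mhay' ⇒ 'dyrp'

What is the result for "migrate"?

Looking at the pairs, the operation is to shift every letter 9 places backward in the alphabet (wrapping around).
Doing the same to "migrate": "dzxirkv".

dzxirkv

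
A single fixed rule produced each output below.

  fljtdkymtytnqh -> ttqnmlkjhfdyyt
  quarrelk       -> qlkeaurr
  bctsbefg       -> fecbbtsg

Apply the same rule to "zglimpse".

Rule — sort the characters into reverse alphabetical order, then move the first 3 characters to the end (rotate left by 3).
Applying both steps to "zglimpse": "zspmlige", then "mligezsp".

mligezsp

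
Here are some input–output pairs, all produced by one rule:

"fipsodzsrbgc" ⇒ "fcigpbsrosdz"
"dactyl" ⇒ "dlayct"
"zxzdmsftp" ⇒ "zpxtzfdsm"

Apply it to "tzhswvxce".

tezchxsvw

In each case the input is transformed by: take characters alternately from the front and the back (1st, last, 2nd, 2nd-last, ...).
Applying that to "tzhswvxce" gives "tezchxsvw".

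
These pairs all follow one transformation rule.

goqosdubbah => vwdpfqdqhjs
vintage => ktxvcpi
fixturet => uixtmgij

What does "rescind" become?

gstchxr

The pattern: take characters alternately from the front and the back (1st, last, 2nd, 2nd-last, ...), then shift every letter 11 places backward in the alphabet (wrapping around).
So "rescind" becomes "gstchxr".
(Check on "fixturet": → "ftiexrtu" → "uixtmgij" ✓)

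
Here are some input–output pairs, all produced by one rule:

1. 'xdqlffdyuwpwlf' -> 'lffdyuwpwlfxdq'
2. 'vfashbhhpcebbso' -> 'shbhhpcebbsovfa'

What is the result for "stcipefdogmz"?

Each output is the input with this applied: move the first 3 characters to the end (rotate left by 3).
So "stcipefdogmz" becomes "ipefdogmzstc".

ipefdogmzstc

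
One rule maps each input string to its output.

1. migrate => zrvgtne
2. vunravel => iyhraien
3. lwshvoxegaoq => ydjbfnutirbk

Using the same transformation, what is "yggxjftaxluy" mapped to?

llthtykkwnsg

The rule is to shift every letter 13 places forward in the alphabet (wrapping around) — i.e. ROT13, then take characters alternately from the front and the back (1st, last, 2nd, 2nd-last, ...).
On "yggxjftaxluy": the first step gives "lttkwsgnkyhl", and the second then gives "llthtykkwnsg".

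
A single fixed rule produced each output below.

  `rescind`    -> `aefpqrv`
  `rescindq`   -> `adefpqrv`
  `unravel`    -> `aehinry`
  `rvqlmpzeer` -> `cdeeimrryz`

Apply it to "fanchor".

Rule — shift every letter 13 places forward in the alphabet (wrapping around) — i.e. ROT13, then sort the characters into alphabetical order.
Applying both steps to "fanchor": "snapube", then "abenpsu".
(Check on "rvqlmpzeer": → "eidyzcmrre" → "cdeeimrryz" ✓)

abenpsu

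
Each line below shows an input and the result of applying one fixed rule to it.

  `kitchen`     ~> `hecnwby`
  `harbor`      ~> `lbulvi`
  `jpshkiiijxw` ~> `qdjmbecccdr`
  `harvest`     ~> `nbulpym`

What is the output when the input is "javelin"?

The pattern: shift every letter 6 places backward in the alphabet (wrapping around), then move the last character to the front.
For "javelin", step one produces "dupyfch"; step two turns that into "hdupyfc".
(Check on "harbor": → "bulvil" → "lbulvi" ✓)

hdupyfc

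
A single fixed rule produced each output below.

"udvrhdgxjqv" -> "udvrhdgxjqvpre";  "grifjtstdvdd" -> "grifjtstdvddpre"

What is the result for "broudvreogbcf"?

Looking at the pairs, the operation is to append "pre".
"broudvreogbcf" → "broudvreogbcfpre".

broudvreogbcfpre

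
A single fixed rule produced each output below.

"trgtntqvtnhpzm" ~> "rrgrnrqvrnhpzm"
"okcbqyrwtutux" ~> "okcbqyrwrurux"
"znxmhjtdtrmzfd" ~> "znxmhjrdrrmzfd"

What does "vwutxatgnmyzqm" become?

vwurxargnmyzqm

In each case the input is transformed by: replace every "t" with "r".
So "vwutxatgnmyzqm" becomes "vwurxargnmyzqm".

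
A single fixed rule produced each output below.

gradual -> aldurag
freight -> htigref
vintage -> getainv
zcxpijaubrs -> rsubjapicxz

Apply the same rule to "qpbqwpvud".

The pattern: reverse the string, then swap each adjacent pair of characters (1↔2, 3↔4, ...).
Working it through for "qpbqwpvud": intermediate "duvpwqbpq", final "udpvqwpbq".

udpvqwpbq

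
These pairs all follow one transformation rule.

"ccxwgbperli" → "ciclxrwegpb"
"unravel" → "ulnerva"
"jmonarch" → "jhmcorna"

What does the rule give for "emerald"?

edmlear

Rule — take characters alternately from the front and the back (1st, last, 2nd, 2nd-last, ...).
On "emerald" that produces "edmlear".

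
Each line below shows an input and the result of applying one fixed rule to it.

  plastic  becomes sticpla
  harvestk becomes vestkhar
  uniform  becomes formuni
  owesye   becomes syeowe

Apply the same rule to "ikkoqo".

In each case the input is transformed by: move the first 3 characters to the end (rotate left by 3).
Doing the same to "ikkoqo": "oqoikk".

oqoikk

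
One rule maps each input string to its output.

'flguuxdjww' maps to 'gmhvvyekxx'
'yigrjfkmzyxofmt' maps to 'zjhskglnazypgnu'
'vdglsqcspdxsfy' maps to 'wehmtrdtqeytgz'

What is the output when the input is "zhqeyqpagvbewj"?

In each case the input is transformed by: shift every letter 1 place forward in the alphabet (wrapping around).
On "zhqeyqpagvbewj" that produces "airfzrqbhwcfxk".

airfzrqbhwcfxk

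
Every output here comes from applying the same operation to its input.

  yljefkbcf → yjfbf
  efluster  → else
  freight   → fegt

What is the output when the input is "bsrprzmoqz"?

In each case the input is transformed by: keep every other character starting from the first (positions 1st, 3rd, 5th, ...).
So "bsrprzmoqz" becomes "brrmq".

brrmq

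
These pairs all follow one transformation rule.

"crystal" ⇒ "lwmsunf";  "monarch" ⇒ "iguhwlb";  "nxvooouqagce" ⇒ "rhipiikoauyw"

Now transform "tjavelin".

The rule is to shift every letter 6 places backward in the alphabet (wrapping around), then swap each adjacent pair of characters (1↔2, 3↔4, ...).
Working it through for "tjavelin": intermediate "ndupyfch", final "dnpufyhc".

dnpufyhc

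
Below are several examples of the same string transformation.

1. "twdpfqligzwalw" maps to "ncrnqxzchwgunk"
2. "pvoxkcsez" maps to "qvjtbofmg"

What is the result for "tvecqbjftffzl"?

cqwwkwashtvmk

Looking at the pairs, the operation is to shift every letter 9 places backward in the alphabet (wrapping around), then reverse the string.
Working it through for "tvecqbjftffzl": intermediate "kmvthsawkwwqc", final "cqwwkwashtvmk".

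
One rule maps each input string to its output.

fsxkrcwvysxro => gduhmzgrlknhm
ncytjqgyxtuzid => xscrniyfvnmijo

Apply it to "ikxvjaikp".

Rule — shift every letter 11 places backward in the alphabet (wrapping around), then move the last 2 characters to the front (rotate right by 2).
On "ikxvjaikp": the first step gives "xzmkypxze", and the second then gives "zexzmkypx".

zexzmkypx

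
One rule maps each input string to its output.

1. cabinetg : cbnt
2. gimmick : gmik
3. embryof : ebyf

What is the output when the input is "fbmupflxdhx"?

fmpldx

Each output is the input with this applied: keep every other character starting from the first (positions 1st, 3rd, 5th, ...).
Applying that to "fbmupflxdhx" gives "fmpldx".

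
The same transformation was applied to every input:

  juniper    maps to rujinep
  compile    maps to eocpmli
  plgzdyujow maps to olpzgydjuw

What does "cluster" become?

In each case the input is transformed by: swap each adjacent pair of characters (1↔2, 3↔4, ...), then move the last character to the front.
On "cluster": the first step gives "lcsuetr", and the second then gives "rlcsuet".

rlcsuet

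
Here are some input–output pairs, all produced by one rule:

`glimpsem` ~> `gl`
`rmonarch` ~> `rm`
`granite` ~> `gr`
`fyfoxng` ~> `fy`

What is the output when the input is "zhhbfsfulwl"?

zh

In each case the input is transformed by: keep only the first 2 characters.
So "zhhbfsfulwl" becomes "zh".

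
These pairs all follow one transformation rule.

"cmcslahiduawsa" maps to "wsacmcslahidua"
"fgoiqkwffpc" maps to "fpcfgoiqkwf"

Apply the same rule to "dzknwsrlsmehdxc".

The pattern: move the last 3 characters to the front (rotate right by 3).
"dzknwsrlsmehdxc" → "dxcdzknwsrlsmeh".

dxcdzknwsrlsmeh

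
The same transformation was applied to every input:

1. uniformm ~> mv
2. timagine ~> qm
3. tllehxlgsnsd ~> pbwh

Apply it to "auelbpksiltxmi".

itmb

The rule is to keep one character in every 3, starting at position 3 (positions 3rd, 6th, 9th, ...), then shift every letter 4 places forward in the alphabet (wrapping around).
On "auelbpksiltxmi": the first step gives "epix", and the second then gives "itmb".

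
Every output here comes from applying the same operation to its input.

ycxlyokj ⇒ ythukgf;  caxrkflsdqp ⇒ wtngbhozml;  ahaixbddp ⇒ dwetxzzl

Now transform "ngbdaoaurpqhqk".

The rule is to shift every letter 4 places backward in the alphabet (wrapping around), then delete the first character.
For "ngbdaoaurpqhqk", step one produces "jcxzwkwqnlmdmg"; step two turns that into "cxzwkwqnlmdmg".

cxzwkwqnlmdmg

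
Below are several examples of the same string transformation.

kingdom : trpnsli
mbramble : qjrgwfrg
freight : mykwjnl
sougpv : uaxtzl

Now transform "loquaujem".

jrqtvzfzo

Rule — move the last 2 characters to the front (rotate right by 2), then shift every letter 5 places forward in the alphabet (wrapping around).
Working it through for "loquaujem": intermediate "emloquauj", final "jrqtvzfzo".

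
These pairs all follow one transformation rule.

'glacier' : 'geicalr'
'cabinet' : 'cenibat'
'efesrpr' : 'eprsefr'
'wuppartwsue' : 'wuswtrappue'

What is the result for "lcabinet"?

lenibact

Rule — swap the first and last characters, then reverse the string.
Applying both steps to "lcabinet": "tcabinel", then "lenibact".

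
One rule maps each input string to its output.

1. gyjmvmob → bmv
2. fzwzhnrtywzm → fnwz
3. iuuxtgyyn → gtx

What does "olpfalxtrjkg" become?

ajlr

The pattern: sort the characters into alphabetical order, then keep one character in every 3, starting at position 1 (positions 1st, 4th, 7th, ...).
Starting from "olpfalxtrjkg": after the first operation, "afgjklloprtx"; after the second, "ajlr".
(Check on "gyjmvmob": → "bgjmmovy" → "bmv" ✓)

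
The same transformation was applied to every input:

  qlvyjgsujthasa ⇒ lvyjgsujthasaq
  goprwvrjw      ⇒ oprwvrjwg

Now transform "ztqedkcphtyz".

The transformation: move the first character to the end.
Applying that to "ztqedkcphtyz" gives "tqedkcphtyzz".

tqedkcphtyzz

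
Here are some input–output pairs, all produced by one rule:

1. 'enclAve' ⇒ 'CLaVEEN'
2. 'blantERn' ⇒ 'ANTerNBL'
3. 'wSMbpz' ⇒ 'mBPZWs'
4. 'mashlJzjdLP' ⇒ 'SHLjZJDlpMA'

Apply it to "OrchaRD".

CHArdoR

What's happening: flip the case of every letter, then move the first 2 characters to the end (rotate left by 2).
On "OrchaRD": the first step gives "oRCHArd", and the second then gives "CHArdoR".
(Check on "enclAve": → "ENCLaVE" → "CLaVEEN" ✓)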